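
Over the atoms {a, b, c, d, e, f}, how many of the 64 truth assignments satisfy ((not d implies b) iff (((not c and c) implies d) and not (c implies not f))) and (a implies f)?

20

Initial set: {(((not d implies b) iff (((not c and c) implies d) and not (c implies not f))) and (a implies f))}.
(((not d implies b) iff (((not c and c) implies d) and not (c implies not f))) and (a implies f)): α-rule — add ((not d implies b) iff (((not c and c) implies d) and not (c implies not f))), (a implies f).
((not d implies b) iff (((not c and c) implies d) and not (c implies not f))): β-rule — branch into (not d implies b), (((not c and c) implies d) and not (c implies not f))  //  not (not d implies b), not (((not c and c) implies d) and not (c implies not f)).
  branch 1 (add (not d implies b), (((not c and c) implies d) and not (c implies not f))):
    (((not c and c) implies d) and not (c implies not f)): α-rule — add ((not c and c) implies d), not (c implies not f).
    not (c implies not f): α-rule — add c, not not f.
    (a implies f): β-rule — branch into not a  //  f.
      branch 1.1 (add not a):
        (not d implies b): β-rule — branch into not not d  //  b.
          branch 1.1.1 (add not not d):
            ((not c and c) implies d): β-rule — branch into not (not c and c)  //  d.
              branch 1.1.1.1 (add not (not c and c)):
                not (not c and c): β-rule — branch into not not c  //  not c.
                  branch 1.1.1.1.1 (add not not c):
                    ○ open, literals {a=0, c=1, d=1, f=1}.
                  branch 1.1.1.1.2 (add not c):
                    × closes — contains both c and not c.
              branch 1.1.1.2 (add d):
                ○ open, literals {a=0, c=1, d=1, f=1}.
          branch 1.1.2 (add b):
            ((not c and c) implies d): β-rule — branch into not (not c and c)  //  d.
              branch 1.1.2.1 (add not (not c and c)):
                not (not c and c): β-rule — branch into not not c  //  not c.
                  branch 1.1.2.1.1 (add not not c):
                    ○ open, literals {a=0, b=1, c=1, f=1}.
                  branch 1.1.2.1.2 (add not c):
                    × closes — contains both c and not c.
              branch 1.1.2.2 (add d):
                ○ open, literals {a=0, b=1, c=1, d=1, f=1}.
      branch 1.2 (add f):
        (not d implies b): β-rule — branch into not not d  //  b.
          branch 1.2.1 (add not not d):
            ((not c and c) implies d): β-rule — branch into not (not c and c)  //  d.
              branch 1.2.1.1 (add not (not c and c)):
                not (not c and c): β-rule — branch into not not c  //  not c.
                  branch 1.2.1.1.1 (add not not c):
                    ○ open, literals {c=1, d=1, f=1}.
                  branch 1.2.1.1.2 (add not c):
                    × closes — contains both c and not c.
              branch 1.2.1.2 (add d):
                ○ open, literals {c=1, d=1, f=1}.
          branch 1.2.2 (add b):
            ((not c and c) implies d): β-rule — branch into not (not c and c)  //  d.
              branch 1.2.2.1 (add not (not c and c)):
                not (not c and c): β-rule — branch into not not c  //  not c.
                  branch 1.2.2.1.1 (add not not c):
                    ○ open, literals {b=1, c=1, f=1}.
                  branch 1.2.2.1.2 (add not c):
                    × closes — contains both c and not c.
              branch 1.2.2.2 (add d):
                ○ open, literals {b=1, c=1, d=1, f=1}.
  branch 2 (add not (not d implies b), not (((not c and c) implies d) and not (c implies not f))):
    not (not d implies b): α-rule — add not d, not b.
    (a implies f): β-rule — branch into not a  //  f.
      branch 2.1 (add not a):
        not (((not c and c) implies d) and not (c implies not f)): β-rule — branch into not ((not c and c) implies d)  //  not not (c implies not f).
          branch 2.1.1 (add not ((not c and c) implies d)):
            not ((not c and c) implies d): α-rule — add (not c and c), not d.
            (not c and c): α-rule — add not c, c.
            × closes — contains both c and not c.
          branch 2.1.2 (add not not (c implies not f)):
            not not (c implies not f): β-rule — branch into not c  //  not f.
              branch 2.1.2.1 (add not c):
                ○ open, literals {a=0, b=0, c=0, d=0}.
              branch 2.1.2.2 (add not f):
                ○ open, literals {a=0, b=0, d=0, f=0}.
      branch 2.2 (add f):
        not (((not c and c) implies d) and not (c implies not f)): β-rule — branch into not ((not c and c) implies d)  //  not not (c implies not f).
          branch 2.2.1 (add not ((not c and c) implies d)):
            not ((not c and c) implies d): α-rule — add (not c and c), not d.
            (not c and c): α-rule — add not c, c.
            × closes — contains both c and not c.
          branch 2.2.2 (add not not (c implies not f)):
            not not (c implies not f): β-rule — branch into not c  //  not f.
              branch 2.2.2.1 (add not c):
                ○ open, literals {b=0, c=0, d=0, f=1}.
              branch 2.2.2.2 (add not f):
                × closes — contains both f and not f.
7 branches closed, 11 open.
Each open branch fixes some atoms; the unmentioned ones are free. Counting distinct full assignments: branch {a=0, c=1, d=1, f=1} (b, e) contributes 4 new; branch {a=0, c=1, d=1, f=1} (b, e) contributes 0 new; branch {a=0, b=1, c=1, f=1} (d, e) contributes 2 new; branch {a=0, b=1, c=1, d=1, f=1} (e) contributes 0 new; branch {c=1, d=1, f=1} (a, b, e) contributes 4 new; branch {c=1, d=1, f=1} (a, b, e) contributes 0 new; branch {b=1, c=1, f=1} (a, d, e) contributes 2 new; branch {b=1, c=1, d=1, f=1} (a, e) contributes 0 new; branch {a=0, b=0, c=0, d=0} (e, f) contributes 4 new; branch {a=0, b=0, d=0, f=0} (c, e) contributes 2 new; branch {b=0, c=0, d=0, f=1} (a, e) contributes 2 new. Total: 20.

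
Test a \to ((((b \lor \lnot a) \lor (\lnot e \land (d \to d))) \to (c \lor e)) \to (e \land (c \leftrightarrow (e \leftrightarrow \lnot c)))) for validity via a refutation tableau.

Not valid

Assume the negation and expand:
Initial set: {\lnot (a \to ((((b \lor \lnot a) \lor (\lnot e \land (d \to d))) \to (c \lor e)) \to (e \land (c \leftrightarrow (e \leftrightarrow \lnot c)))))}.
\lnot (a \to ((((b \lor \lnot a) \lor (\lnot e \land (d \to d))) \to (c \lor e)) \to (e \land (c \leftrightarrow (e \leftrightarrow \lnot c))))): α-rule — add a, \lnot ((((b \lor \lnot a) \lor (\lnot e \land (d \to d))) \to (c \lor e)) \to (e \land (c \leftrightarrow (e \leftrightarrow \lnot c)))).
\lnot ((((b \lor \lnot a) \lor (\lnot e \land (d \to d))) \to (c \lor e)) \to (e \land (c \leftrightarrow (e \leftrightarrow \lnot c)))): α-rule — add (((b \lor \lnot a) \lor (\lnot e \land (d \to d))) \to (c \lor e)), \lnot (e \land (c \leftrightarrow (e \leftrightarrow \lnot c))).
(((b \lor \lnot a) \lor (\lnot e \land (d \to d))) \to (c \lor e)): β-rule — branch into \lnot ((b \lor \lnot a) \lor (\lnot e \land (d \to d)))  //  (c \lor e).
  branch 1 (add \lnot ((b \lor \lnot a) \lor (\lnot e \land (d \to d)))):
    \lnot ((b \lor \lnot a) \lor (\lnot e \land (d \to d))): α-rule — add \lnot (b \lor \lnot a), \lnot (\lnot e \land (d \to d)).
    \lnot (b \lor \lnot a): α-rule — add \lnot b, \lnot \lnot a.
    \lnot (e \land (c \leftrightarrow (e \leftrightarrow \lnot c))): β-rule — branch into \lnot e  //  \lnot (c \leftrightarrow (e \leftrightarrow \lnot c)).
      branch 1.1 (add \lnot e):
        \lnot (\lnot e \land (d \to d)): β-rule — branch into \lnot \lnot e  //  \lnot (d \to d).
          branch 1.1.1 (add \lnot \lnot e):
            × closes — contains both e and \lnot e.
          branch 1.1.2 (add \lnot (d \to d)):
            \lnot (d \to d): α-rule — add d, \lnot d.
            × closes — contains both d and \lnot d.
      branch 1.2 (add \lnot (c \leftrightarrow (e \leftrightarrow \lnot c))):
        \lnot (\lnot e \land (d \to d)): β-rule — branch into \lnot \lnot e  //  \lnot (d \to d).
          branch 1.2.1 (add \lnot \lnot e):
            \lnot (c \leftrightarrow (e \leftrightarrow \lnot c)): β-rule — branch into c, \lnot (e \leftrightarrow \lnot c)  //  \lnot c, (e \leftrightarrow \lnot c).
              branch 1.2.1.1 (add c, \lnot (e \leftrightarrow \lnot c)):
                \lnot (e \leftrightarrow \lnot c): β-rule — branch into e, \lnot \lnot c  //  \lnot e, \lnot c.
                  branch 1.2.1.1.1 (add e, \lnot \lnot c):
                    ○ open, literals {a=T, b=F, c=T, e=T}.
                  branch 1.2.1.1.2 (add \lnot e, \lnot c):
                    × closes — contains both e and \lnot e.
              branch 1.2.1.2 (add \lnot c, (e \leftrightarrow \lnot c)):
                (e \leftrightarrow \lnot c): β-rule — branch into e, \lnot c  //  \lnot e, \lnot \lnot c.
                  branch 1.2.1.2.1 (add e, \lnot c):
                    ○ open, literals {a=T, b=F, c=F, e=T}.
                  branch 1.2.1.2.2 (add \lnot e, \lnot \lnot c):
                    × closes — contains both e and \lnot e.
          branch 1.2.2 (add \lnot (d \to d)):
            \lnot (d \to d): α-rule — add d, \lnot d.
            × closes — contains both d and \lnot d.
  branch 2 (add (c \lor e)):
    \lnot (e \land (c \leftrightarrow (e \leftrightarrow \lnot c))): β-rule — branch into \lnot e  //  \lnot (c \leftrightarrow (e \leftrightarrow \lnot c)).
      branch 2.1 (add \lnot e):
        (c \lor e): β-rule — branch into c  //  e.
          branch 2.1.1 (add c):
            ○ open, literals {a=T, c=T, e=F}.
          branch 2.1.2 (add e):
            × closes — contains both e and \lnot e.
      branch 2.2 (add \lnot (c \leftrightarrow (e \leftrightarrow \lnot c))):
        (c \lor e): β-rule — branch into c  //  e.
          branch 2.2.1 (add c):
            \lnot (c \leftrightarrow (e \leftrightarrow \lnot c)): β-rule — branch into c, \lnot (e \leftrightarrow \lnot c)  //  \lnot c, (e \leftrightarrow \lnot c).
              branch 2.2.1.1 (add c, \lnot (e \leftrightarrow \lnot c)):
                \lnot (e \leftrightarrow \lnot c): β-rule — branch into e, \lnot \lnot c  //  \lnot e, \lnot c.
                  branch 2.2.1.1.1 (add e, \lnot \lnot c):
                    ○ open, literals {a=T, c=T, e=T}.
                  branch 2.2.1.1.2 (add \lnot e, \lnot c):
                    × closes — contains both c and \lnot c.
              branch 2.2.1.2 (add \lnot c, (e \leftrightarrow \lnot c)):
                × closes — contains both c and \lnot c.
          branch 2.2.2 (add e):
            \lnot (c \leftrightarrow (e \leftrightarrow \lnot c)): β-rule — branch into c, \lnot (e \leftrightarrow \lnot c)  //  \lnot c, (e \leftrightarrow \lnot c).
              branch 2.2.2.1 (add c, \lnot (e \leftrightarrow \lnot c)):
                \lnot (e \leftrightarrow \lnot c): β-rule — branch into e, \lnot \lnot c  //  \lnot e, \lnot c.
                  branch 2.2.2.1.1 (add e, \lnot \lnot c):
                    ○ open, literals {a=T, c=T, e=T}.
                  branch 2.2.2.1.2 (add \lnot e, \lnot c):
                    × closes — contains both e and \lnot e.
              branch 2.2.2.2 (add \lnot c, (e \leftrightarrow \lnot c)):
                (e \leftrightarrow \lnot c): β-rule — branch into e, \lnot c  //  \lnot e, \lnot \lnot c.
                  branch 2.2.2.2.1 (add e, \lnot c):
                    ○ open, literals {a=T, c=F, e=T}.
                  branch 2.2.2.2.2 (add \lnot e, \lnot \lnot c):
                    × closes — contains both e and \lnot e.
10 branches closed, 6 open.
An open branch gives a countermodel: a=T, b=F, c=T, e=T (unmentioned atoms arbitrary); under it the original formula is false.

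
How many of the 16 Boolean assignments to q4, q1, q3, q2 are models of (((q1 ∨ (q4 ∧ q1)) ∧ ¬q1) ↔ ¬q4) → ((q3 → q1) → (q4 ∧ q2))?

13

Initial set: {T ((((q1 ∨ (q4 ∧ q1)) ∧ ¬q1) ↔ ¬q4) → ((q3 → q1) → (q4 ∧ q2)))}.
T ((((q1 ∨ (q4 ∧ q1)) ∧ ¬q1) ↔ ¬q4) → ((q3 → q1) → (q4 ∧ q2))): β-rule — branch into F (((q1 ∨ (q4 ∧ q1)) ∧ ¬q1) ↔ ¬q4)  //  T ((q3 → q1) → (q4 ∧ q2)).
  branch 1 (add F (((q1 ∨ (q4 ∧ q1)) ∧ ¬q1) ↔ ¬q4)):
    F (((q1 ∨ (q4 ∧ q1)) ∧ ¬q1) ↔ ¬q4): β-rule — branch into T ((q1 ∨ (q4 ∧ q1)) ∧ ¬q1), F ¬q4  //  F ((q1 ∨ (q4 ∧ q1)) ∧ ¬q1), T ¬q4.
      branch 1.1 (add T ((q1 ∨ (q4 ∧ q1)) ∧ ¬q1), F ¬q4):
        T ((q1 ∨ (q4 ∧ q1)) ∧ ¬q1): α-rule — add T (q1 ∨ (q4 ∧ q1)), T ¬q1.
        T (q1 ∨ (q4 ∧ q1)): β-rule — branch into T q1  //  T (q4 ∧ q1).
          branch 1.1.1 (add T q1):
            × closes — contains both q1 and ¬q1.
          branch 1.1.2 (add T (q4 ∧ q1)):
            T (q4 ∧ q1): α-rule — add T q4, T q1.
            × closes — contains both q1 and ¬q1.
      branch 1.2 (add F ((q1 ∨ (q4 ∧ q1)) ∧ ¬q1), T ¬q4):
        F ((q1 ∨ (q4 ∧ q1)) ∧ ¬q1): β-rule — branch into F (q1 ∨ (q4 ∧ q1))  //  F ¬q1.
          branch 1.2.1 (add F (q1 ∨ (q4 ∧ q1))):
            F (q1 ∨ (q4 ∧ q1)): α-rule — add F q1, F (q4 ∧ q1).
            F (q4 ∧ q1): β-rule — branch into F q4  //  F q1.
              branch 1.2.1.1 (add F q4):
                ○ open, literals {q1=false, q4=false}.
              branch 1.2.1.2 (add F q1):
                ○ open, literals {q1=false, q4=false}.
          branch 1.2.2 (add F ¬q1):
            ○ open, literals {q1=true, q4=false}.
  branch 2 (add T ((q3 → q1) → (q4 ∧ q2))):
    T ((q3 → q1) → (q4 ∧ q2)): β-rule — branch into F (q3 → q1)  //  T (q4 ∧ q2).
      branch 2.1 (add F (q3 → q1)):
        F (q3 → q1): α-rule — add T q3, F q1.
        ○ open, literals {q1=false, q3=true}.
      branch 2.2 (add T (q4 ∧ q2)):
        T (q4 ∧ q2): α-rule — add T q4, T q2.
        ○ open, literals {q2=true, q4=true}.
2 branches closed, 5 open.
Each open branch fixes some atoms; the unmentioned ones are free. Counting distinct full assignments: branch {q1=false, q4=false} (q3, q2) contributes 4 new; branch {q1=false, q4=false} (q3, q2) contributes 0 new; branch {q1=true, q4=false} (q3, q2) contributes 4 new; branch {q1=false, q3=true} (q4, q2) contributes 2 new; branch {q2=true, q4=true} (q1, q3) contributes 3 new. Total: 13.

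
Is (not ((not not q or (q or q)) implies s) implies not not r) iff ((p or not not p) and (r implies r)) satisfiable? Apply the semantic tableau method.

Initial set: {((not ((not not q or (q or q)) implies s) implies not not r) iff ((p or not not p) and (r implies r)))}.
((not ((not not q or (q or q)) implies s) implies not not r) iff ((p or not not p) and (r implies r))): β-rule — branch into (not ((not not q or (q or q)) implies s) implies not not r), ((p or not not p) and (r implies r))  //  not (not ((not not q or (q or q)) implies s) implies not not r), not ((p or not not p) and (r implies r)).
  branch 1 (add (not ((not not q or (q or q)) implies s) implies not not r), ((p or not not p) and (r implies r))):
    ((p or not not p) and (r implies r)): α-rule — add (p or not not p), (r implies r).
    (not ((not not q or (q or q)) implies s) implies not not r): β-rule — branch into not not ((not not q or (q or q)) implies s)  //  not not r.
      branch 1.1 (add not not ((not not q or (q or q)) implies s)):
        (p or not not p): β-rule — branch into p  //  not not p.
          branch 1.1.1 (add p):
            (r implies r): β-rule — branch into not r  //  r.
              branch 1.1.1.1 (add not r):
                not not ((not not q or (q or q)) implies s): β-rule — branch into not (not not q or (q or q))  //  s.
                  branch 1.1.1.1.1 (add not (not not q or (q or q))):
                    not (not not q or (q or q)): α-rule — add not not not q, not (q or q).
                    not not not q: drop double negation, giving not q.
                    not (q or q): α-rule — add not q, not q.
                    ○ open, literals {p=T, q=F, r=F}.
                  branch 1.1.1.1.2 (add s):
                    ○ open, literals {p=T, r=F, s=T}.
              branch 1.1.1.2 (add r):
                not not ((not not q or (q or q)) implies s): β-rule — branch into not (not not q or (q or q))  //  s.
                  branch 1.1.1.2.1 (add not (not not q or (q or q))):
                    not (not not q or (q or q)): α-rule — add not not not q, not (q or q).
                    not not not q: drop double negation, giving not q.
                    not (q or q): α-rule — add not q, not q.
                    ○ open, literals {p=T, q=F, r=T}.
                  branch 1.1.1.2.2 (add s):
                    ○ open, literals {p=T, r=T, s=T}.
          branch 1.1.2 (add not not p):
            not not p: drop double negation, giving p.
            (r implies r): β-rule — branch into not r  //  r.
              branch 1.1.2.1 (add not r):
                not not ((not not q or (q or q)) implies s): β-rule — branch into not (not not q or (q or q))  //  s.
                  branch 1.1.2.1.1 (add not (not not q or (q or q))):
                    not (not not q or (q or q)): α-rule — add not not not q, not (q or q).
                    not not not q: drop double negation, giving not q.
                    not (q or q): α-rule — add not q, not q.
                    ○ open, literals {p=T, q=F, r=F}.
                  branch 1.1.2.1.2 (add s):
                    ○ open, literals {p=T, r=F, s=T}.
              branch 1.1.2.2 (add r):
                not not ((not not q or (q or q)) implies s): β-rule — branch into not (not not q or (q or q))  //  s.
                  branch 1.1.2.2.1 (add not (not not q or (q or q))):
                    not (not not q or (q or q)): α-rule — add not not not q, not (q or q).
                    not not not q: drop double negation, giving not q.
                    not (q or q): α-rule — add not q, not q.
                    ○ open, literals {p=T, q=F, r=T}.
                  branch 1.1.2.2.2 (add s):
                    ○ open, literals {p=T, r=T, s=T}.
      branch 1.2 (add not not r):
        not not r: drop double negation, giving r.
        (p or not not p): β-rule — branch into p  //  not not p.
          branch 1.2.1 (add p):
            (r implies r): β-rule — branch into not r  //  r.
              branch 1.2.1.1 (add not r):
                × closes — contains both r and not r.
              branch 1.2.1.2 (add r):
                ○ open, literals {p=T, r=T}.
          branch 1.2.2 (add not not p):
            not not p: drop double negation, giving p.
            (r implies r): β-rule — branch into not r  //  r.
              branch 1.2.2.1 (add not r):
                × closes — contains both r and not r.
              branch 1.2.2.2 (add r):
                ○ open, literals {p=T, r=T}.
  branch 2 (add not (not ((not not q or (q or q)) implies s) implies not not r), not ((p or not not p) and (r implies r))):
    not (not ((not not q or (q or q)) implies s) implies not not r): α-rule — add not ((not not q or (q or q)) implies s), not not not r.
    not ((not not q or (q or q)) implies s): α-rule — add (not not q or (q or q)), not s.
    not not not r: drop double negation, giving not r.
    not ((p or not not p) and (r implies r)): β-rule — branch into not (p or not not p)  //  not (r implies r).
      branch 2.1 (add not (p or not not p)):
        not (p or not not p): α-rule — add not p, not not not p.
        not not not p: drop double negation, giving not p.
        (not not q or (q or q)): β-rule — branch into not not q  //  (q or q).
          branch 2.1.1 (add not not q):
            not not q: drop double negation, giving q.
            ○ open, literals {p=F, q=T, r=F, s=F}.
          branch 2.1.2 (add (q or q)):
            (q or q): β-rule — branch into q  //  q.
              branch 2.1.2.1 (add q):
                ○ open, literals {p=F, q=T, r=F, s=F}.
              branch 2.1.2.2 (add q):
                ○ open, literals {p=F, q=T, r=F, s=F}.
      branch 2.2 (add not (r implies r)):
        not (r implies r): α-rule — add r, not r.
        × closes — contains both r and not r.
3 branches closed, 13 open.
An open branch gives a satisfying assignment: p=T, q=F, r=F.

Satisfiable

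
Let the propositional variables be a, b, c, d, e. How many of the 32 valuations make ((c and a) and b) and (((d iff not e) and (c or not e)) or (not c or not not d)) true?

Initial set: {T (((c and a) and b) and (((d iff not e) and (c or not e)) or (not c or not not d)))}.
T (((c and a) and b) and (((d iff not e) and (c or not e)) or (not c or not not d))): α-rule — add T ((c and a) and b), T (((d iff not e) and (c or not e)) or (not c or not not d)).
T ((c and a) and b): α-rule — add T (c and a), T b.
T (c and a): α-rule — add T c, T a.
T (((d iff not e) and (c or not e)) or (not c or not not d)): β-rule — branch into T ((d iff not e) and (c or not e))  //  T (not c or not not d).
  branch 1 (add T ((d iff not e) and (c or not e))):
    T ((d iff not e) and (c or not e)): α-rule — add T (d iff not e), T (c or not e).
    T (d iff not e): β-rule — branch into T d, T not e  //  F d, F not e.
      branch 1.1 (add T d, T not e):
        T (c or not e): β-rule — branch into T c  //  T not e.
          branch 1.1.1 (add T c):
            ○ open, literals {a=1, b=1, c=1, d=1, e=0}.
          branch 1.1.2 (add T not e):
            ○ open, literals {a=1, b=1, c=1, d=1, e=0}.
      branch 1.2 (add F d, F not e):
        T (c or not e): β-rule — branch into T c  //  T not e.
          branch 1.2.1 (add T c):
            ○ open, literals {a=1, b=1, c=1, d=0, e=1}.
          branch 1.2.2 (add T not e):
            × closes — contains both e and not e.
  branch 2 (add T (not c or not not d)):
    T (not c or not not d): β-rule — branch into T not c  //  T not not d.
      branch 2.1 (add T not c):
        × closes — contains both c and not c.
      branch 2.2 (add T not not d):
        T not not d: drop double negation, giving T d.
        ○ open, literals {a=1, b=1, c=1, d=1}.
2 branches closed, 4 open.
Each open branch fixes some atoms; the unmentioned ones are free. Counting distinct full assignments: branch {a=1, b=1, c=1, d=1, e=0} (none free) contributes 1 new; branch {a=1, b=1, c=1, d=1, e=0} (none free) contributes 0 new; branch {a=1, b=1, c=1, d=0, e=1} (none free) contributes 1 new; branch {a=1, b=1, c=1, d=1} (e) contributes 1 new. Total: 3.

3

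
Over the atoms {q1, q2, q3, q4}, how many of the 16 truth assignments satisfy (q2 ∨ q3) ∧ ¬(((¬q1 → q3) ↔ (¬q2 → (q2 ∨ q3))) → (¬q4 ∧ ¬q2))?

8

Initial set: {((q2 ∨ q3) ∧ ¬(((¬q1 → q3) ↔ (¬q2 → (q2 ∨ q3))) → (¬q4 ∧ ¬q2)))}.
((q2 ∨ q3) ∧ ¬(((¬q1 → q3) ↔ (¬q2 → (q2 ∨ q3))) → (¬q4 ∧ ¬q2))): α-rule — add (q2 ∨ q3), ¬(((¬q1 → q3) ↔ (¬q2 → (q2 ∨ q3))) → (¬q4 ∧ ¬q2)).
¬(((¬q1 → q3) ↔ (¬q2 → (q2 ∨ q3))) → (¬q4 ∧ ¬q2)): α-rule — add ((¬q1 → q3) ↔ (¬q2 → (q2 ∨ q3))), ¬(¬q4 ∧ ¬q2).
(q2 ∨ q3): β-rule — branch into q2  //  q3.
  branch 1 (add q2):
    ((¬q1 → q3) ↔ (¬q2 → (q2 ∨ q3))): β-rule — branch into (¬q1 → q3), (¬q2 → (q2 ∨ q3))  //  ¬(¬q1 → q3), ¬(¬q2 → (q2 ∨ q3)).
      branch 1.1 (add (¬q1 → q3), (¬q2 → (q2 ∨ q3))):
        ¬(¬q4 ∧ ¬q2): β-rule — branch into ¬¬q4  //  ¬¬q2.
          branch 1.1.1 (add ¬¬q4):
            (¬q1 → q3): β-rule — branch into ¬¬q1  //  q3.
              branch 1.1.1.1 (add ¬¬q1):
                (¬q2 → (q2 ∨ q3)): β-rule — branch into ¬¬q2  //  (q2 ∨ q3).
                  branch 1.1.1.1.1 (add ¬¬q2):
                    ○ open, literals {q1=true, q2=true, q4=true}.
                  branch 1.1.1.1.2 (add (q2 ∨ q3)):
                    (q2 ∨ q3): β-rule — branch into q2  //  q3.
                      branch 1.1.1.1.2.1 (add q2):
                        ○ open, literals {q1=true, q2=true, q4=true}.
                      branch 1.1.1.1.2.2 (add q3):
                        ○ open, literals {q1=true, q2=true, q3=true, q4=true}.
              branch 1.1.1.2 (add q3):
                (¬q2 → (q2 ∨ q3)): β-rule — branch into ¬¬q2  //  (q2 ∨ q3).
                  branch 1.1.1.2.1 (add ¬¬q2):
                    ○ open, literals {q2=true, q3=true, q4=true}.
                  branch 1.1.1.2.2 (add (q2 ∨ q3)):
                    (q2 ∨ q3): β-rule — branch into q2  //  q3.
                      branch 1.1.1.2.2.1 (add q2):
                        ○ open, literals {q2=true, q3=true, q4=true}.
                      branch 1.1.1.2.2.2 (add q3):
                        ○ open, literals {q2=true, q3=true, q4=true}.
          branch 1.1.2 (add ¬¬q2):
            (¬q1 → q3): β-rule — branch into ¬¬q1  //  q3.
              branch 1.1.2.1 (add ¬¬q1):
                (¬q2 → (q2 ∨ q3)): β-rule — branch into ¬¬q2  //  (q2 ∨ q3).
                  branch 1.1.2.1.1 (add ¬¬q2):
                    ○ open, literals {q1=true, q2=true}.
                  branch 1.1.2.1.2 (add (q2 ∨ q3)):
                    (q2 ∨ q3): β-rule — branch into q2  //  q3.
                      branch 1.1.2.1.2.1 (add q2):
                        ○ open, literals {q1=true, q2=true}.
                      branch 1.1.2.1.2.2 (add q3):
                        ○ open, literals {q1=true, q2=true, q3=true}.
              branch 1.1.2.2 (add q3):
                (¬q2 → (q2 ∨ q3)): β-rule — branch into ¬¬q2  //  (q2 ∨ q3).
                  branch 1.1.2.2.1 (add ¬¬q2):
                    ○ open, literals {q2=true, q3=true}.
                  branch 1.1.2.2.2 (add (q2 ∨ q3)):
                    (q2 ∨ q3): β-rule — branch into q2  //  q3.
                      branch 1.1.2.2.2.1 (add q2):
                        ○ open, literals {q2=true, q3=true}.
                      branch 1.1.2.2.2.2 (add q3):
                        ○ open, literals {q2=true, q3=true}.
      branch 1.2 (add ¬(¬q1 → q3), ¬(¬q2 → (q2 ∨ q3))):
        ¬(¬q1 → q3): α-rule — add ¬q1, ¬q3.
        ¬(¬q2 → (q2 ∨ q3)): α-rule — add ¬q2, ¬(q2 ∨ q3).
        × closes — contains both q2 and ¬q2.
  branch 2 (add q3):
    ((¬q1 → q3) ↔ (¬q2 → (q2 ∨ q3))): β-rule — branch into (¬q1 → q3), (¬q2 → (q2 ∨ q3))  //  ¬(¬q1 → q3), ¬(¬q2 → (q2 ∨ q3)).
      branch 2.1 (add (¬q1 → q3), (¬q2 → (q2 ∨ q3))):
        ¬(¬q4 ∧ ¬q2): β-rule — branch into ¬¬q4  //  ¬¬q2.
          branch 2.1.1 (add ¬¬q4):
            (¬q1 → q3): β-rule — branch into ¬¬q1  //  q3.
              branch 2.1.1.1 (add ¬¬q1):
                (¬q2 → (q2 ∨ q3)): β-rule — branch into ¬¬q2  //  (q2 ∨ q3).
                  branch 2.1.1.1.1 (add ¬¬q2):
                    ○ open, literals {q1=true, q2=true, q3=true, q4=true}.
                  branch 2.1.1.1.2 (add (q2 ∨ q3)):
                    (q2 ∨ q3): β-rule — branch into q2  //  q3.
                      branch 2.1.1.1.2.1 (add q2):
                        ○ open, literals {q1=true, q2=true, q3=true, q4=true}.
                      branch 2.1.1.1.2.2 (add q3):
                        ○ open, literals {q1=true, q3=true, q4=true}.
              branch 2.1.1.2 (add q3):
                (¬q2 → (q2 ∨ q3)): β-rule — branch into ¬¬q2  //  (q2 ∨ q3).
                  branch 2.1.1.2.1 (add ¬¬q2):
                    ○ open, literals {q2=true, q3=true, q4=true}.
                  branch 2.1.1.2.2 (add (q2 ∨ q3)):
                    (q2 ∨ q3): β-rule — branch into q2  //  q3.
                      branch 2.1.1.2.2.1 (add q2):
                        ○ open, literals {q2=true, q3=true, q4=true}.
                      branch 2.1.1.2.2.2 (add q3):
                        ○ open, literals {q3=true, q4=true}.
          branch 2.1.2 (add ¬¬q2):
            (¬q1 → q3): β-rule — branch into ¬¬q1  //  q3.
              branch 2.1.2.1 (add ¬¬q1):
                (¬q2 → (q2 ∨ q3)): β-rule — branch into ¬¬q2  //  (q2 ∨ q3).
                  branch 2.1.2.1.1 (add ¬¬q2):
                    ○ open, literals {q1=true, q2=true, q3=true}.
                  branch 2.1.2.1.2 (add (q2 ∨ q3)):
                    (q2 ∨ q3): β-rule — branch into q2  //  q3.
                      branch 2.1.2.1.2.1 (add q2):
                        ○ open, literals {q1=true, q2=true, q3=true}.
                      branch 2.1.2.1.2.2 (add q3):
                        ○ open, literals {q1=true, q2=true, q3=true}.
              branch 2.1.2.2 (add q3):
                (¬q2 → (q2 ∨ q3)): β-rule — branch into ¬¬q2  //  (q2 ∨ q3).
                  branch 2.1.2.2.1 (add ¬¬q2):
                    ○ open, literals {q2=true, q3=true}.
                  branch 2.1.2.2.2 (add (q2 ∨ q3)):
                    (q2 ∨ q3): β-rule — branch into q2  //  q3.
                      branch 2.1.2.2.2.1 (add q2):
                        ○ open, literals {q2=true, q3=true}.
                      branch 2.1.2.2.2.2 (add q3):
                        ○ open, literals {q2=true, q3=true}.
      branch 2.2 (add ¬(¬q1 → q3), ¬(¬q2 → (q2 ∨ q3))):
        ¬(¬q1 → q3): α-rule — add ¬q1, ¬q3.
        × closes — contains both q3 and ¬q3.
2 branches closed, 24 open.
Each open branch fixes some atoms; the unmentioned ones are free. Counting distinct full assignments: branch {q1=true, q2=true, q4=true} (q3) contributes 2 new; branch {q1=true, q2=true, q4=true} (q3) contributes 0 new; branch {q1=true, q2=true, q3=true, q4=true} (none free) contributes 0 new; branch {q2=true, q3=true, q4=true} (q1) contributes 1 new; branch {q2=true, q3=true, q4=true} (q1) contributes 0 new; branch {q2=true, q3=true, q4=true} (q1) contributes 0 new; branch {q1=true, q2=true} (q3, q4) contributes 2 new; branch {q1=true, q2=true} (q3, q4) contributes 0 new; branch {q1=true, q2=true, q3=true} (q4) contributes 0 new; branch {q2=true, q3=true} (q1, q4) contributes 1 new; branch {q2=true, q3=true} (q1, q4) contributes 0 new; branch {q2=true, q3=true} (q1, q4) contributes 0 new; branch {q1=true, q2=true, q3=true, q4=true} (none free) contributes 0 new; branch {q1=true, q2=true, q3=true, q4=true} (none free) contributes 0 new; branch {q1=true, q3=true, q4=true} (q2) contributes 1 new; branch {q2=true, q3=true, q4=true} (q1) contributes 0 new; branch {q2=true, q3=true, q4=true} (q1) contributes 0 new; branch {q3=true, q4=true} (q1, q2) contributes 1 new; branch {q1=true, q2=true, q3=true} (q4) contributes 0 new; branch {q1=true, q2=true, q3=true} (q4) contributes 0 new; branch {q1=true, q2=true, q3=true} (q4) contributes 0 new; branch {q2=true, q3=true} (q1, q4) contributes 0 new; branch {q2=true, q3=true} (q1, q4) contributes 0 new; branch {q2=true, q3=true} (q1, q4) contributes 0 new. Total: 8.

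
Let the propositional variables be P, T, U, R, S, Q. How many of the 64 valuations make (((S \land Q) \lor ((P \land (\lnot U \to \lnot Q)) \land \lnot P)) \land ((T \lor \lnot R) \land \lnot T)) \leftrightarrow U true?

32

Initial set: {((((S \land Q) \lor ((P \land (\lnot U \to \lnot Q)) \land \lnot P)) \land ((T \lor \lnot R) \land \lnot T)) \leftrightarrow U)}.
((((S \land Q) \lor ((P \land (\lnot U \to \lnot Q)) \land \lnot P)) \land ((T \lor \lnot R) \land \lnot T)) \leftrightarrow U): β-rule — branch into (((S \land Q) \lor ((P \land (\lnot U \to \lnot Q)) \land \lnot P)) \land ((T \lor \lnot R) \land \lnot T)), U  //  \lnot (((S \land Q) \lor ((P \land (\lnot U \to \lnot Q)) \land \lnot P)) \land ((T \lor \lnot R) \land \lnot T)), \lnot U.
  branch 1 (add (((S \land Q) \lor ((P \land (\lnot U \to \lnot Q)) \land \lnot P)) \land ((T \lor \lnot R) \land \lnot T)), U):
    (((S \land Q) \lor ((P \land (\lnot U \to \lnot Q)) \land \lnot P)) \land ((T \lor \lnot R) \land \lnot T)): α-rule — add ((S \land Q) \lor ((P \land (\lnot U \to \lnot Q)) \land \lnot P)), ((T \lor \lnot R) \land \lnot T).
    ((T \lor \lnot R) \land \lnot T): α-rule — add (T \lor \lnot R), \lnot T.
    ((S \land Q) \lor ((P \land (\lnot U \to \lnot Q)) \land \lnot P)): β-rule — branch into (S \land Q)  //  ((P \land (\lnot U \to \lnot Q)) \land \lnot P).
      branch 1.1 (add (S \land Q)):
        (S \land Q): α-rule — add S, Q.
        (T \lor \lnot R): β-rule — branch into T  //  \lnot R.
          branch 1.1.1 (add T):
            × closes — contains both T and \lnot T.
          branch 1.1.2 (add \lnot R):
            ○ open, literals {Q=1, R=0, S=1, T=0, U=1}.
      branch 1.2 (add ((P \land (\lnot U \to \lnot Q)) \land \lnot P)):
        ((P \land (\lnot U \to \lnot Q)) \land \lnot P): α-rule — add (P \land (\lnot U \to \lnot Q)), \lnot P.
        (P \land (\lnot U \to \lnot Q)): α-rule — add P, (\lnot U \to \lnot Q).
        × closes — contains both P and \lnot P.
  branch 2 (add \lnot (((S \land Q) \lor ((P \land (\lnot U \to \lnot Q)) \land \lnot P)) \land ((T \lor \lnot R) \land \lnot T)), \lnot U):
    \lnot (((S \land Q) \lor ((P \land (\lnot U \to \lnot Q)) \land \lnot P)) \land ((T \lor \lnot R) \land \lnot T)): β-rule — branch into \lnot ((S \land Q) \lor ((P \land (\lnot U \to \lnot Q)) \land \lnot P))  //  \lnot ((T \lor \lnot R) \land \lnot T).
      branch 2.1 (add \lnot ((S \land Q) \lor ((P \land (\lnot U \to \lnot Q)) \land \lnot P))):
        \lnot ((S \land Q) \lor ((P \land (\lnot U \to \lnot Q)) \land \lnot P)): α-rule — add \lnot (S \land Q), \lnot ((P \land (\lnot U \to \lnot Q)) \land \lnot P).
        \lnot (S \land Q): β-rule — branch into \lnot S  //  \lnot Q.
          branch 2.1.1 (add \lnot S):
            \lnot ((P \land (\lnot U \to \lnot Q)) \land \lnot P): β-rule — branch into \lnot (P \land (\lnot U \to \lnot Q))  //  \lnot \lnot P.
              branch 2.1.1.1 (add \lnot (P \land (\lnot U \to \lnot Q))):
                \lnot (P \land (\lnot U \to \lnot Q)): β-rule — branch into \lnot P  //  \lnot (\lnot U \to \lnot Q).
                  branch 2.1.1.1.1 (add \lnot P):
                    ○ open, literals {P=0, S=0, U=0}.
                  branch 2.1.1.1.2 (add \lnot (\lnot U \to \lnot Q)):
                    \lnot (\lnot U \to \lnot Q): α-rule — add \lnot U, \lnot \lnot Q.
                    ○ open, literals {Q=1, S=0, U=0}.
              branch 2.1.1.2 (add \lnot \lnot P):
                ○ open, literals {P=1, S=0, U=0}.
          branch 2.1.2 (add \lnot Q):
            \lnot ((P \land (\lnot U \to \lnot Q)) \land \lnot P): β-rule — branch into \lnot (P \land (\lnot U \to \lnot Q))  //  \lnot \lnot P.
              branch 2.1.2.1 (add \lnot (P \land (\lnot U \to \lnot Q))):
                \lnot (P \land (\lnot U \to \lnot Q)): β-rule — branch into \lnot P  //  \lnot (\lnot U \to \lnot Q).
                  branch 2.1.2.1.1 (add \lnot P):
                    ○ open, literals {P=0, Q=0, U=0}.
                  branch 2.1.2.1.2 (add \lnot (\lnot U \to \lnot Q)):
                    \lnot (\lnot U \to \lnot Q): α-rule — add \lnot U, \lnot \lnot Q.
                    × closes — contains both Q and \lnot Q.
              branch 2.1.2.2 (add \lnot \lnot P):
                ○ open, literals {P=1, Q=0, U=0}.
      branch 2.2 (add \lnot ((T \lor \lnot R) \land \lnot T)):
        \lnot ((T \lor \lnot R) \land \lnot T): β-rule — branch into \lnot (T \lor \lnot R)  //  \lnot \lnot T.
          branch 2.2.1 (add \lnot (T \lor \lnot R)):
            \lnot (T \lor \lnot R): α-rule — add \lnot T, \lnot \lnot R.
            ○ open, literals {R=1, T=0, U=0}.
          branch 2.2.2 (add \lnot \lnot T):
            ○ open, literals {T=1, U=0}.
3 branches closed, 8 open.
Each open branch fixes some atoms; the unmentioned ones are free. Counting distinct full assignments: branch {Q=1, R=0, S=1, T=0, U=1} (P) contributes 2 new; branch {P=0, S=0, U=0} (T, R, Q) contributes 8 new; branch {Q=1, S=0, U=0} (P, T, R) contributes 4 new; branch {P=1, S=0, U=0} (T, R, Q) contributes 4 new; branch {P=0, Q=0, U=0} (T, R, S) contributes 4 new; branch {P=1, Q=0, U=0} (T, R, S) contributes 4 new; branch {R=1, T=0, U=0} (P, S, Q) contributes 2 new; branch {T=1, U=0} (P, R, S, Q) contributes 4 new. Total: 32.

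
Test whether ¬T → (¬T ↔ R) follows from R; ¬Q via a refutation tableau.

Initial set: {R; ¬Q; ¬(¬T → (¬T ↔ R))}.
¬(¬T → (¬T ↔ R)): α-rule — add ¬T, ¬(¬T ↔ R).
¬(¬T ↔ R): β-rule — branch into ¬T, ¬R  //  ¬¬T, R.
  branch 1 (add ¬T, ¬R):
    × closes — contains both R and ¬R.
  branch 2 (add ¬¬T, R):
    × closes — contains both T and ¬T.
All 2 branches close.
Every branch closed, so the premises entail the conclusion.

Yes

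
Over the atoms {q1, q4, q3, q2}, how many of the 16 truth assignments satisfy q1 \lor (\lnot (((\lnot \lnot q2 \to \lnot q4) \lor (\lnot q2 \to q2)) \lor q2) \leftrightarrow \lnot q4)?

12

Initial set: {(q1 \lor (\lnot (((\lnot \lnot q2 \to \lnot q4) \lor (\lnot q2 \to q2)) \lor q2) \leftrightarrow \lnot q4))}.
(q1 \lor (\lnot (((\lnot \lnot q2 \to \lnot q4) \lor (\lnot q2 \to q2)) \lor q2) \leftrightarrow \lnot q4)): β-rule — branch into q1  //  (\lnot (((\lnot \lnot q2 \to \lnot q4) \lor (\lnot q2 \to q2)) \lor q2) \leftrightarrow \lnot q4).
  branch 1 (add q1):
    ○ open, literals {q1=T}.
  branch 2 (add (\lnot (((\lnot \lnot q2 \to \lnot q4) \lor (\lnot q2 \to q2)) \lor q2) \leftrightarrow \lnot q4)):
    (\lnot (((\lnot \lnot q2 \to \lnot q4) \lor (\lnot q2 \to q2)) \lor q2) \leftrightarrow \lnot q4): β-rule — branch into \lnot (((\lnot \lnot q2 \to \lnot q4) \lor (\lnot q2 \to q2)) \lor q2), \lnot q4  //  \lnot \lnot (((\lnot \lnot q2 \to \lnot q4) \lor (\lnot q2 \to q2)) \lor q2), \lnot \lnot q4.
      branch 2.1 (add \lnot (((\lnot \lnot q2 \to \lnot q4) \lor (\lnot q2 \to q2)) \lor q2), \lnot q4):
        \lnot (((\lnot \lnot q2 \to \lnot q4) \lor (\lnot q2 \to q2)) \lor q2): α-rule — add \lnot ((\lnot \lnot q2 \to \lnot q4) \lor (\lnot q2 \to q2)), \lnot q2.
        \lnot ((\lnot \lnot q2 \to \lnot q4) \lor (\lnot q2 \to q2)): α-rule — add \lnot (\lnot \lnot q2 \to \lnot q4), \lnot (\lnot q2 \to q2).
        \lnot (\lnot \lnot q2 \to \lnot q4): α-rule — add \lnot \lnot q2, \lnot \lnot q4.
        × closes — contains both q4 and \lnot q4.
      branch 2.2 (add \lnot \lnot (((\lnot \lnot q2 \to \lnot q4) \lor (\lnot q2 \to q2)) \lor q2), \lnot \lnot q4):
        \lnot \lnot (((\lnot \lnot q2 \to \lnot q4) \lor (\lnot q2 \to q2)) \lor q2): β-rule — branch into ((\lnot \lnot q2 \to \lnot q4) \lor (\lnot q2 \to q2))  //  q2.
          branch 2.2.1 (add ((\lnot \lnot q2 \to \lnot q4) \lor (\lnot q2 \to q2))):
            ((\lnot \lnot q2 \to \lnot q4) \lor (\lnot q2 \to q2)): β-rule — branch into (\lnot \lnot q2 \to \lnot q4)  //  (\lnot q2 \to q2).
              branch 2.2.1.1 (add (\lnot \lnot q2 \to \lnot q4)):
                (\lnot \lnot q2 \to \lnot q4): β-rule — branch into \lnot \lnot \lnot q2  //  \lnot q4.
                  branch 2.2.1.1.1 (add \lnot \lnot \lnot q2):
                    \lnot \lnot \lnot q2: drop double negation, giving \lnot q2.
                    ○ open, literals {q2=F, q4=T}.
                  branch 2.2.1.1.2 (add \lnot q4):
                    × closes — contains both q4 and \lnot q4.
              branch 2.2.1.2 (add (\lnot q2 \to q2)):
                (\lnot q2 \to q2): β-rule — branch into \lnot \lnot q2  //  q2.
                  branch 2.2.1.2.1 (add \lnot \lnot q2):
                    ○ open, literals {q2=T, q4=T}.
                  branch 2.2.1.2.2 (add q2):
                    ○ open, literals {q2=T, q4=T}.
          branch 2.2.2 (add q2):
            ○ open, literals {q2=T, q4=T}.
2 branches closed, 5 open.
Each open branch fixes some atoms; the unmentioned ones are free. Counting distinct full assignments: branch {q1=T} (q4, q3, q2) contributes 8 new; branch {q2=F, q4=T} (q1, q3) contributes 2 new; branch {q2=T, q4=T} (q1, q3) contributes 2 new; branch {q2=T, q4=T} (q1, q3) contributes 0 new; branch {q2=T, q4=T} (q1, q3) contributes 0 new. Total: 12.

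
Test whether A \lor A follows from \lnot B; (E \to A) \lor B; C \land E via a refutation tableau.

Yes

Initial set: {\lnot B; ((E \to A) \lor B); (C \land E); \lnot (A \lor A)}.
(C \land E): α-rule — add C, E.
\lnot (A \lor A): α-rule — add \lnot A, \lnot A.
((E \to A) \lor B): β-rule — branch into (E \to A)  //  B.
  branch 1 (add (E \to A)):
    (E \to A): β-rule — branch into \lnot E  //  A.
      branch 1.1 (add \lnot E):
        × closes — contains both E and \lnot E.
      branch 1.2 (add A):
        × closes — contains both A and \lnot A.
  branch 2 (add B):
    × closes — contains both B and \lnot B.
All 3 branches close.
Every branch closed, so the premises entail the conclusion.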